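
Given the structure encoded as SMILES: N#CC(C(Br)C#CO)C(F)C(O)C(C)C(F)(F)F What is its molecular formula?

C10H10BrF4NO2

Walk through each heavy atom and fill implicit hydrogens from standard valence (C 4, N 3, O 2, S 2, halogen 1):
  atom 1: N, bond orders sum to 3 (valence 3) → 0 H
  atom 2: C, bond orders sum to 4 (valence 4) → 0 H
  atom 3: C, bond orders sum to 3 (valence 4) → 1 H
  atom 4: C, bond orders sum to 3 (valence 4) → 1 H
  atom 5: Br (halogen, monovalent) → 0 H
  atom 6: C, bond orders sum to 4 (valence 4) → 0 H
  atom 7: C, bond orders sum to 4 (valence 4) → 0 H
  atom 8: O, bond orders sum to 1 (valence 2) → 1 H
  atom 9: C, bond orders sum to 3 (valence 4) → 1 H
  atom 10: F (halogen, monovalent) → 0 H
  atom 11: C, bond orders sum to 3 (valence 4) → 1 H
  atom 12: O, bond orders sum to 1 (valence 2) → 1 H
  atom 13: C, bond orders sum to 3 (valence 4) → 1 H
  atom 14: C, bond orders sum to 1 (valence 4) → 3 H
  atom 15: C, bond orders sum to 4 (valence 4) → 0 H
  atom 16: F (halogen, monovalent) → 0 H
  atom 17: F (halogen, monovalent) → 0 H
  atom 18: F (halogen, monovalent) → 0 H
Totals → C:10, H:10, Br:1, F:4, N:1, O:2.
In Hill order: C10H10BrF4NO2.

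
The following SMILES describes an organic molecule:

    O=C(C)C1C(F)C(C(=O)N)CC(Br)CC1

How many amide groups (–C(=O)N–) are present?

The amide motif appears at heavy-atom position 8 in the SMILES.
Other groups present: 1 ketone.
Amide count: 1.

1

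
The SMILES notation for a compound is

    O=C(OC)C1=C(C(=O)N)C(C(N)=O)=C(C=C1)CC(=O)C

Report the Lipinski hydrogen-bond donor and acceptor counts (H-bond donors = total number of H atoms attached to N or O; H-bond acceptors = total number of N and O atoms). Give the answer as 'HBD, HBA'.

4, 7

Donors: find every N or O and count the H atoms it carries.
  atom 1 (O): bond orders sum to 2 → 0 H
  atom 3 (O): bond orders sum to 2 → 0 H
  atom 8 (O): bond orders sum to 2 → 0 H
  atom 9 (N): bond orders sum to 1 → 2 H
  atom 12 (N): bond orders sum to 1 → 2 H
  atom 13 (O): bond orders sum to 2 → 0 H
  atom 19 (O): bond orders sum to 2 → 0 H
Lipinski HBD = 4.
Acceptors: N atoms = 2, O atoms = 5 → HBA = 7.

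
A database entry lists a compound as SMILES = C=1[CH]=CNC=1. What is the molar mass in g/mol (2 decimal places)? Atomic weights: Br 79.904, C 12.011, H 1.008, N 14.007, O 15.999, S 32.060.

67.09 g/mol

First, the molecular formula is C4H5N (counting implicit H from valence).
  C: 4 × 12.011 = 48.044
  H: 5 × 1.008 = 5.040
  N: 1 × 14.007 = 14.007
Sum: 4×12.011 + 5×1.008 + 1×14.007 = 67.091 → 67.09 g/mol.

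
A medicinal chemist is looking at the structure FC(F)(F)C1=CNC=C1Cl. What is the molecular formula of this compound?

Walk through each heavy atom and fill implicit hydrogens from standard valence (C 4, N 3, O 2, S 2, halogen 1):
  atom 1: F (halogen, monovalent) → 0 H
  atom 2: C, bond orders sum to 4 (valence 4) → 0 H
  atom 3: F (halogen, monovalent) → 0 H
  atom 4: F (halogen, monovalent) → 0 H
  atom 5: C, bond orders sum to 4 (valence 4) → 0 H
  atom 6: C, bond orders sum to 3 (valence 4) → 1 H
  atom 7: N, bond orders sum to 2 (valence 3) → 1 H
  atom 8: C, bond orders sum to 3 (valence 4) → 1 H
  atom 9: C, bond orders sum to 4 (valence 4) → 0 H
  atom 10: Cl (halogen, monovalent) → 0 H
Totals → C:5, H:3, Cl:1, F:3, N:1.
In Hill order: C5H3ClF3N.

C5H3ClF3N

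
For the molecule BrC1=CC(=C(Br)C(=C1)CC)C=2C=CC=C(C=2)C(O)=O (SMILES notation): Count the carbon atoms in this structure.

Count every carbon token in the SMILES (each C, including those in ring-closure positions and inside branches).
Carbon count: 15.

15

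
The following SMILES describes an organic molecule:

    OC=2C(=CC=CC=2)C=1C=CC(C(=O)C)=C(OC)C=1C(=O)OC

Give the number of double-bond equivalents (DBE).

Degree of unsaturation = (number of rings) + (number of π bonds).
Ring closures in the SMILES: 2.
π bonds: 8 double bonds (each 1 DoU) → 8 DoU from unsaturation.
Total DoU = 2 + 8 = 10.

10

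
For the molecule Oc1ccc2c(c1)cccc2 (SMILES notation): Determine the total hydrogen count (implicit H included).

Walk through each heavy atom and fill implicit hydrogens from standard valence (C 4, N 3, O 2, S 2, halogen 1); for lowercase aromatic atoms, an aromatic c carries 1 H when it has two neighbours and 0 H with three, and aromatic n carries 0 H:
  atom 1: O, bond orders sum to 1 (valence 2) → 1 H
  atom 2: aromatic c, 3 neighbours → 0 H
  atom 3: aromatic c, 2 neighbours → 1 H
  atom 4: aromatic c, 2 neighbours → 1 H
  atom 5: aromatic c, 3 neighbours → 0 H
  atom 6: aromatic c, 3 neighbours → 0 H
  atom 7: aromatic c, 2 neighbours → 1 H
  atom 8: aromatic c, 2 neighbours → 1 H
  atom 9: aromatic c, 2 neighbours → 1 H
  atom 10: aromatic c, 2 neighbours → 1 H
  atom 11: aromatic c, 2 neighbours → 1 H
Total hydrogens: 8.

8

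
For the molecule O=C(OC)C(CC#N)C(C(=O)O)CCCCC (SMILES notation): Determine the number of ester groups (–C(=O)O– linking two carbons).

The ester motif appears at heavy-atom position 2 in the SMILES.
Other groups present: 1 carboxylic acid, 1 nitrile.
Ester count: 1.

1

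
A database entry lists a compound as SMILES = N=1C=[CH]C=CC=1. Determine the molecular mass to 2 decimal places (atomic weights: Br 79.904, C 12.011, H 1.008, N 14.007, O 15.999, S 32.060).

First, the molecular formula is C5H5N (counting implicit H from valence).
  C: 5 × 12.011 = 60.055
  H: 5 × 1.008 = 5.040
  N: 1 × 14.007 = 14.007
Sum: 5×12.011 + 5×1.008 + 1×14.007 = 79.102 → 79.10 g/mol.

79.10 g/mol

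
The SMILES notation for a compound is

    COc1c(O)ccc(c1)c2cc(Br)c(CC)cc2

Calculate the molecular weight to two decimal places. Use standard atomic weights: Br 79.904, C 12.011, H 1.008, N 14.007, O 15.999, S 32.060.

First, the molecular formula is C15H15BrO2 (counting implicit H from valence).
  Br: 1 × 79.904 = 79.904
  C: 15 × 12.011 = 180.165
  H: 15 × 1.008 = 15.120
  O: 2 × 15.999 = 31.998
Sum: 1×79.904 + 15×12.011 + 15×1.008 + 2×15.999 = 307.187 → 307.19 g/mol.

307.19 g/mol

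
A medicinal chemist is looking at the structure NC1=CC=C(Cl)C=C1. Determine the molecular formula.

Walk through each heavy atom and fill implicit hydrogens from standard valence (C 4, N 3, O 2, S 2, halogen 1):
  atom 1: N, bond orders sum to 1 (valence 3) → 2 H
  atom 2: C, bond orders sum to 4 (valence 4) → 0 H
  atom 3: C, bond orders sum to 3 (valence 4) → 1 H
  atom 4: C, bond orders sum to 3 (valence 4) → 1 H
  atom 5: C, bond orders sum to 4 (valence 4) → 0 H
  atom 6: Cl (halogen, monovalent) → 0 H
  atom 7: C, bond orders sum to 3 (valence 4) → 1 H
  atom 8: C, bond orders sum to 3 (valence 4) → 1 H
Totals → C:6, H:6, Cl:1, N:1.

C6H6ClN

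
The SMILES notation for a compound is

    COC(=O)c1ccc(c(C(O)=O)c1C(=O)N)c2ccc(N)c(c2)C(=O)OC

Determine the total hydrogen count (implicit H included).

16

Walk through each heavy atom and fill implicit hydrogens from standard valence (C 4, N 3, O 2, S 2, halogen 1); for lowercase aromatic atoms, an aromatic c carries 1 H when it has two neighbours and 0 H with three, and aromatic n carries 0 H:
  atom 1: C, bond orders sum to 1 (valence 4) → 3 H
  atom 2: O, bond orders sum to 2 (valence 2) → 0 H
  atom 3: C, bond orders sum to 4 (valence 4) → 0 H
  atom 4: O, bond orders sum to 2 (valence 2) → 0 H
  atom 5: aromatic c, 3 neighbours → 0 H
  atom 6: aromatic c, 2 neighbours → 1 H
  atom 7: aromatic c, 2 neighbours → 1 H
  atom 8: aromatic c, 3 neighbours → 0 H
  atom 9: aromatic c, 3 neighbours → 0 H
  atom 10: C, bond orders sum to 4 (valence 4) → 0 H
  atom 11: O, bond orders sum to 1 (valence 2) → 1 H
  atom 12: O, bond orders sum to 2 (valence 2) → 0 H
  atom 13: aromatic c, 3 neighbours → 0 H
  atom 14: C, bond orders sum to 4 (valence 4) → 0 H
  atom 15: O, bond orders sum to 2 (valence 2) → 0 H
  atom 16: N, bond orders sum to 1 (valence 3) → 2 H
  atom 17: aromatic c, 3 neighbours → 0 H
  atom 18: aromatic c, 2 neighbours → 1 H
  atom 19: aromatic c, 2 neighbours → 1 H
  atom 20: aromatic c, 3 neighbours → 0 H
  atom 21: N, bond orders sum to 1 (valence 3) → 2 H
  atom 22: aromatic c, 3 neighbours → 0 H
  atom 23: aromatic c, 2 neighbours → 1 H
  atom 24: C, bond orders sum to 4 (valence 4) → 0 H
  atom 25: O, bond orders sum to 2 (valence 2) → 0 H
  atom 26: O, bond orders sum to 2 (valence 2) → 0 H
  atom 27: C, bond orders sum to 1 (valence 4) → 3 H
Total hydrogens: 16.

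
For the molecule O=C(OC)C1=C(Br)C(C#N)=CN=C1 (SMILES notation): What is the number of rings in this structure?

1

In SMILES, each pair of matching ring-closure digits denotes one ring-closing bond; the number of such bonds equals the number of independent rings.
Ring-closure bonds here: 1.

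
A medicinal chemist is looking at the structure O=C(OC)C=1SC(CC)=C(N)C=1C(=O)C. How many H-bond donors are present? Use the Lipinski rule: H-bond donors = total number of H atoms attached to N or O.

2

Donors: find every N or O and count the H atoms it carries.
  atom 1 (O): bond orders sum to 2 → 0 H
  atom 3 (O): bond orders sum to 2 → 0 H
  atom 11 (N): bond orders sum to 1 → 2 H
  atom 14 (O): bond orders sum to 2 → 0 H
Lipinski HBD = 2.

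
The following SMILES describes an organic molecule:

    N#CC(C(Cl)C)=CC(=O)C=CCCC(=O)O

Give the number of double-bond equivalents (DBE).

6

Molecular formula: C11H12ClNO3.
DoU = (2C + 2 + N − H − X) / 2, where X is the halogen count and O/S are ignored.
    = (2·11 + 2 + 1 − 12 − 1) / 2 = 12 / 2 = 6.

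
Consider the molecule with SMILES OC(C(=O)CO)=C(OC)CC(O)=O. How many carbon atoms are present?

Count every carbon token in the SMILES (each C, including those in ring-closure positions and inside branches).
Carbon count: 7.

7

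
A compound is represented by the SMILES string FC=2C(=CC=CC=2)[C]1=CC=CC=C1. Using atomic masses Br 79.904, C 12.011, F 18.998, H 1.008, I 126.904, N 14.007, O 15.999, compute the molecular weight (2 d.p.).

First, the molecular formula is C12H9F (counting implicit H from valence).
  C: 12 × 12.011 = 144.132
  F: 1 × 18.998 = 18.998
  H: 9 × 1.008 = 9.072
Sum: 12×12.011 + 1×18.998 + 9×1.008 = 172.202 → 172.20 g/mol.

172.20 g/mol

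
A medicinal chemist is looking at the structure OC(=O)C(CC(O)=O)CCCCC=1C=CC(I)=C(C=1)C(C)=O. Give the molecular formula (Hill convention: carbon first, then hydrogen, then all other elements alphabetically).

Walk through each heavy atom and fill implicit hydrogens from standard valence (C 4, N 3, O 2, S 2, halogen 1):
  atom 1: O, bond orders sum to 1 (valence 2) → 1 H
  atom 2: C, bond orders sum to 4 (valence 4) → 0 H
  atom 3: O, bond orders sum to 2 (valence 2) → 0 H
  atom 4: C, bond orders sum to 3 (valence 4) → 1 H
  atom 5: C, bond orders sum to 2 (valence 4) → 2 H
  atom 6: C, bond orders sum to 4 (valence 4) → 0 H
  atom 7: O, bond orders sum to 1 (valence 2) → 1 H
  atom 8: O, bond orders sum to 2 (valence 2) → 0 H
  atom 9: C, bond orders sum to 2 (valence 4) → 2 H
  atom 10: C, bond orders sum to 2 (valence 4) → 2 H
  atom 11: C, bond orders sum to 2 (valence 4) → 2 H
  atom 12: C, bond orders sum to 2 (valence 4) → 2 H
  atom 13: C, bond orders sum to 4 (valence 4) → 0 H
  atom 14: C, bond orders sum to 3 (valence 4) → 1 H
  atom 15: C, bond orders sum to 3 (valence 4) → 1 H
  atom 16: C, bond orders sum to 4 (valence 4) → 0 H
  atom 17: I (halogen, monovalent) → 0 H
  atom 18: C, bond orders sum to 4 (valence 4) → 0 H
  atom 19: C, bond orders sum to 3 (valence 4) → 1 H
  atom 20: C, bond orders sum to 4 (valence 4) → 0 H
  atom 21: C, bond orders sum to 1 (valence 4) → 3 H
  atom 22: O, bond orders sum to 2 (valence 2) → 0 H
Totals → C:16, H:19, I:1, O:5.
In Hill order: C16H19IO5.

C16H19IO5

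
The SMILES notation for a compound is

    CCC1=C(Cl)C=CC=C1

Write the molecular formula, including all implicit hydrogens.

Walk through each heavy atom and fill implicit hydrogens from standard valence (C 4, N 3, O 2, S 2, halogen 1):
  atom 1: C, bond orders sum to 1 (valence 4) → 3 H
  atom 2: C, bond orders sum to 2 (valence 4) → 2 H
  atom 3: C, bond orders sum to 4 (valence 4) → 0 H
  atom 4: C, bond orders sum to 4 (valence 4) → 0 H
  atom 5: Cl (halogen, monovalent) → 0 H
  atom 6: C, bond orders sum to 3 (valence 4) → 1 H
  atom 7: C, bond orders sum to 3 (valence 4) → 1 H
  atom 8: C, bond orders sum to 3 (valence 4) → 1 H
  atom 9: C, bond orders sum to 3 (valence 4) → 1 H
Totals → C:8, H:9, Cl:1.
In Hill order: C8H9Cl.

C8H9Cl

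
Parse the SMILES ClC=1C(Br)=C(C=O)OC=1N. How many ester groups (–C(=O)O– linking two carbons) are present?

Scan the SMILES for the ester motif — none present.
Groups that are present: 1 aldehyde, 1 primary amine.

0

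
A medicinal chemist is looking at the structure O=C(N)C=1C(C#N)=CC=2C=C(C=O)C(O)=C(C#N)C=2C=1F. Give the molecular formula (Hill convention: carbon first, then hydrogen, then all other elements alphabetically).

Walk through each heavy atom and fill implicit hydrogens from standard valence (C 4, N 3, O 2, S 2, halogen 1):
  atom 1: O, bond orders sum to 2 (valence 2) → 0 H
  atom 2: C, bond orders sum to 4 (valence 4) → 0 H
  atom 3: N, bond orders sum to 1 (valence 3) → 2 H
  atom 4: C, bond orders sum to 4 (valence 4) → 0 H
  atom 5: C, bond orders sum to 4 (valence 4) → 0 H
  atom 6: C, bond orders sum to 4 (valence 4) → 0 H
  atom 7: N, bond orders sum to 3 (valence 3) → 0 H
  atom 8: C, bond orders sum to 3 (valence 4) → 1 H
  atom 9: C, bond orders sum to 4 (valence 4) → 0 H
  atom 10: C, bond orders sum to 3 (valence 4) → 1 H
  atom 11: C, bond orders sum to 4 (valence 4) → 0 H
  atom 12: C, bond orders sum to 3 (valence 4) → 1 H
  atom 13: O, bond orders sum to 2 (valence 2) → 0 H
  atom 14: C, bond orders sum to 4 (valence 4) → 0 H
  atom 15: O, bond orders sum to 1 (valence 2) → 1 H
  atom 16: C, bond orders sum to 4 (valence 4) → 0 H
  atom 17: C, bond orders sum to 4 (valence 4) → 0 H
  atom 18: N, bond orders sum to 3 (valence 3) → 0 H
  atom 19: C, bond orders sum to 4 (valence 4) → 0 H
  atom 20: C, bond orders sum to 4 (valence 4) → 0 H
  atom 21: F (halogen, monovalent) → 0 H
Totals → C:14, H:6, F:1, N:3, O:3.
In Hill order: C14H6FN3O3.

C14H6FN3O3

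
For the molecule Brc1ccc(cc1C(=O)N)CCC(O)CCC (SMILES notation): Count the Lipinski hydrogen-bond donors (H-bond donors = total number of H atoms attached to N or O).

3

Donors: find every N or O and count the H atoms it carries.
  atom 9 (O): bond orders sum to 2 → 0 H
  atom 10 (N): bond orders sum to 1 → 2 H
  atom 14 (O): bond orders sum to 1 → 1 H
Lipinski HBD = 3.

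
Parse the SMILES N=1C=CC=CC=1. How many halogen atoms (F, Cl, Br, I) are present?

Scan the SMILES for the halogen motif — none present.

0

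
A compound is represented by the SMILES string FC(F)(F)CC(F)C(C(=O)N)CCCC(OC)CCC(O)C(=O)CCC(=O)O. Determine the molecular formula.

Walk through each heavy atom and fill implicit hydrogens from standard valence (C 4, N 3, O 2, S 2, halogen 1):
  atom 1: F (halogen, monovalent) → 0 H
  atom 2: C, bond orders sum to 4 (valence 4) → 0 H
  atom 3: F (halogen, monovalent) → 0 H
  atom 4: F (halogen, monovalent) → 0 H
  atom 5: C, bond orders sum to 2 (valence 4) → 2 H
  atom 6: C, bond orders sum to 3 (valence 4) → 1 H
  atom 7: F (halogen, monovalent) → 0 H
  atom 8: C, bond orders sum to 3 (valence 4) → 1 H
  atom 9: C, bond orders sum to 4 (valence 4) → 0 H
  atom 10: O, bond orders sum to 2 (valence 2) → 0 H
  atom 11: N, bond orders sum to 1 (valence 3) → 2 H
  atom 12: C, bond orders sum to 2 (valence 4) → 2 H
  atom 13: C, bond orders sum to 2 (valence 4) → 2 H
  atom 14: C, bond orders sum to 2 (valence 4) → 2 H
  atom 15: C, bond orders sum to 3 (valence 4) → 1 H
  atom 16: O, bond orders sum to 2 (valence 2) → 0 H
  atom 17: C, bond orders sum to 1 (valence 4) → 3 H
  atom 18: C, bond orders sum to 2 (valence 4) → 2 H
  atom 19: C, bond orders sum to 2 (valence 4) → 2 H
  atom 20: C, bond orders sum to 3 (valence 4) → 1 H
  atom 21: O, bond orders sum to 1 (valence 2) → 1 H
  atom 22: C, bond orders sum to 4 (valence 4) → 0 H
  atom 23: O, bond orders sum to 2 (valence 2) → 0 H
  atom 24: C, bond orders sum to 2 (valence 4) → 2 H
  atom 25: C, bond orders sum to 2 (valence 4) → 2 H
  atom 26: C, bond orders sum to 4 (valence 4) → 0 H
  atom 27: O, bond orders sum to 2 (valence 2) → 0 H
  atom 28: O, bond orders sum to 1 (valence 2) → 1 H
Totals → C:17, H:27, F:4, N:1, O:6.

C17H27F4NO6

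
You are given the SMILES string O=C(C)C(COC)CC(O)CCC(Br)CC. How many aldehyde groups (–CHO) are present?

Scan the SMILES for the aldehyde motif — none present.
Groups that are present: 1 ether, 1 hydroxyl, 1 ketone.

0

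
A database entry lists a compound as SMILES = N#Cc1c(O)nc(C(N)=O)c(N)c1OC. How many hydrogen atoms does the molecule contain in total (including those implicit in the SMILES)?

8

Walk through each heavy atom and fill implicit hydrogens from standard valence (C 4, N 3, O 2, S 2, halogen 1); for lowercase aromatic atoms, an aromatic c carries 1 H when it has two neighbours and 0 H with three, and aromatic n carries 0 H:
  atom 1: N, bond orders sum to 3 (valence 3) → 0 H
  atom 2: C, bond orders sum to 4 (valence 4) → 0 H
  atom 3: aromatic c, 3 neighbours → 0 H
  atom 4: aromatic c, 3 neighbours → 0 H
  atom 5: O, bond orders sum to 1 (valence 2) → 1 H
  atom 6: aromatic n, 2 neighbours → 0 H
  atom 7: aromatic c, 3 neighbours → 0 H
  atom 8: C, bond orders sum to 4 (valence 4) → 0 H
  atom 9: N, bond orders sum to 1 (valence 3) → 2 H
  atom 10: O, bond orders sum to 2 (valence 2) → 0 H
  atom 11: aromatic c, 3 neighbours → 0 H
  atom 12: N, bond orders sum to 1 (valence 3) → 2 H
  atom 13: aromatic c, 3 neighbours → 0 H
  atom 14: O, bond orders sum to 2 (valence 2) → 0 H
  atom 15: C, bond orders sum to 1 (valence 4) → 3 H
Total hydrogens: 8.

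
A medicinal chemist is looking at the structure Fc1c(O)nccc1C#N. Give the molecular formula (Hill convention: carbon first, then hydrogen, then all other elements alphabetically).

C6H3FN2O

Walk through each heavy atom and fill implicit hydrogens from standard valence (C 4, N 3, O 2, S 2, halogen 1); for lowercase aromatic atoms, an aromatic c carries 1 H when it has two neighbours and 0 H with three, and aromatic n carries 0 H:
  atom 1: F (halogen, monovalent) → 0 H
  atom 2: aromatic c, 3 neighbours → 0 H
  atom 3: aromatic c, 3 neighbours → 0 H
  atom 4: O, bond orders sum to 1 (valence 2) → 1 H
  atom 5: aromatic n, 2 neighbours → 0 H
  atom 6: aromatic c, 2 neighbours → 1 H
  atom 7: aromatic c, 2 neighbours → 1 H
  atom 8: aromatic c, 3 neighbours → 0 H
  atom 9: C, bond orders sum to 4 (valence 4) → 0 H
  atom 10: N, bond orders sum to 3 (valence 3) → 0 H
Totals → C:6, H:3, F:1, N:2, O:1.
In Hill order: C6H3FN2O.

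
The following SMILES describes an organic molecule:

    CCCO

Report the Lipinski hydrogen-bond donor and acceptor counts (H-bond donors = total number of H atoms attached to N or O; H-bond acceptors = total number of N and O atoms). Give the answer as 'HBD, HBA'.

1, 1

Donors: find every N or O and count the H atoms it carries.
  atom 4 (O): bond orders sum to 1 → 1 H
Lipinski HBD = 1.
Acceptors: N atoms = 0, O atoms = 1 → HBA = 1.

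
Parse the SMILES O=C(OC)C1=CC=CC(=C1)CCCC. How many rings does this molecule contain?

In SMILES, each pair of matching ring-closure digits denotes one ring-closing bond; the number of such bonds equals the number of independent rings.
Ring-closure bonds here: 1.

1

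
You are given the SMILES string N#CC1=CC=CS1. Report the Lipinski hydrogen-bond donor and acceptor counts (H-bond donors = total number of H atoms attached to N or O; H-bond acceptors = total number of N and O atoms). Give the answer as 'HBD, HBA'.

Donors: find every N or O and count the H atoms it carries.
  atom 1 (N): bond orders sum to 3 → 0 H
Lipinski HBD = 0.
Acceptors: N atoms = 1, O atoms = 0 → HBA = 1.

0, 1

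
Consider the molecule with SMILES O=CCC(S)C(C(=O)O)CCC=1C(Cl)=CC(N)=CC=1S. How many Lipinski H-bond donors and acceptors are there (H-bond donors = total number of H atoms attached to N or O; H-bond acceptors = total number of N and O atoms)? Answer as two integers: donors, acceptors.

3, 4

Donors: find every N or O and count the H atoms it carries.
  atom 1 (O): bond orders sum to 2 → 0 H
  atom 8 (O): bond orders sum to 2 → 0 H
  atom 9 (O): bond orders sum to 1 → 1 H
  atom 17 (N): bond orders sum to 1 → 2 H
Lipinski HBD = 3.
Acceptors: N atoms = 1, O atoms = 3 → HBA = 4.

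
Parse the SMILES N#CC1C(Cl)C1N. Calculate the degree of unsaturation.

3

Molecular formula: C4H5ClN2.
DoU = (2C + 2 + N − H − X) / 2, where X is the halogen count and O/S are ignored.
    = (2·4 + 2 + 2 − 5 − 1) / 2 = 6 / 2 = 3.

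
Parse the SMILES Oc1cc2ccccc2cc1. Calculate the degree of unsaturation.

Molecular formula: C10H8O.
DoU = (2C + 2 + N − H − X) / 2, where X is the halogen count and O/S are ignored.
    = (2·10 + 2 + 0 − 8 − 0) / 2 = 14 / 2 = 7.

7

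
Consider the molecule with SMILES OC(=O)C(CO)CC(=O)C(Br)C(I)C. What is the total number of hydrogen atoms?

12

Walk through each heavy atom and fill implicit hydrogens from standard valence (C 4, N 3, O 2, S 2, halogen 1):
  atom 1: O, bond orders sum to 1 (valence 2) → 1 H
  atom 2: C, bond orders sum to 4 (valence 4) → 0 H
  atom 3: O, bond orders sum to 2 (valence 2) → 0 H
  atom 4: C, bond orders sum to 3 (valence 4) → 1 H
  atom 5: C, bond orders sum to 2 (valence 4) → 2 H
  atom 6: O, bond orders sum to 1 (valence 2) → 1 H
  atom 7: C, bond orders sum to 2 (valence 4) → 2 H
  atom 8: C, bond orders sum to 4 (valence 4) → 0 H
  atom 9: O, bond orders sum to 2 (valence 2) → 0 H
  atom 10: C, bond orders sum to 3 (valence 4) → 1 H
  atom 11: Br (halogen, monovalent) → 0 H
  atom 12: C, bond orders sum to 3 (valence 4) → 1 H
  atom 13: I (halogen, monovalent) → 0 H
  atom 14: C, bond orders sum to 1 (valence 4) → 3 H
Total hydrogens: 12.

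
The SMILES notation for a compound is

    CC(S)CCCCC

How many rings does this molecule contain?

In SMILES, each pair of matching ring-closure digits denotes one ring-closing bond; the number of such bonds equals the number of independent rings.
Ring-closure bonds here: 0.

0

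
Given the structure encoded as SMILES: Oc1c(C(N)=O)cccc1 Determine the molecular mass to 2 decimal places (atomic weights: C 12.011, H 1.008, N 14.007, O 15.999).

First, the molecular formula is C7H7NO2 (counting implicit H from valence).
  C: 7 × 12.011 = 84.077
  H: 7 × 1.008 = 7.056
  N: 1 × 14.007 = 14.007
  O: 2 × 15.999 = 31.998
Sum: 7×12.011 + 7×1.008 + 1×14.007 + 2×15.999 = 137.138 → 137.14 g/mol.

137.14 g/mol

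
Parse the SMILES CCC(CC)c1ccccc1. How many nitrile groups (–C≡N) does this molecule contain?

0

Scan the SMILES for the nitrile motif — none present.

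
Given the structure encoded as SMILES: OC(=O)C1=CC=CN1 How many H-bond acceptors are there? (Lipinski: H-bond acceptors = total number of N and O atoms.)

3

N atoms: 1; O atoms: 2.
Lipinski HBA = 1 + 2 = 3.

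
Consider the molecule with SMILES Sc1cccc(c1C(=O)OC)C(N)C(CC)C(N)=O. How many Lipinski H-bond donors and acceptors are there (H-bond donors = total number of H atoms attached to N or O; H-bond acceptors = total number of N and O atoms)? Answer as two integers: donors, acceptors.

Donors: find every N or O and count the H atoms it carries.
  atom 9 (O): bond orders sum to 2 → 0 H
  atom 10 (O): bond orders sum to 2 → 0 H
  atom 13 (N): bond orders sum to 1 → 2 H
  atom 18 (N): bond orders sum to 1 → 2 H
  atom 19 (O): bond orders sum to 2 → 0 H
Lipinski HBD = 4.
Acceptors: N atoms = 2, O atoms = 3 → HBA = 5.

4, 5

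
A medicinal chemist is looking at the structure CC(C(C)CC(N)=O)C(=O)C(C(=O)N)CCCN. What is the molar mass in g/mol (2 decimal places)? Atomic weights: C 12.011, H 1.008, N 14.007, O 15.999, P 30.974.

First, the molecular formula is C12H23N3O3 (counting implicit H from valence).
  C: 12 × 12.011 = 144.132
  H: 23 × 1.008 = 23.184
  N: 3 × 14.007 = 42.021
  O: 3 × 15.999 = 47.997
Sum: 12×12.011 + 23×1.008 + 3×14.007 + 3×15.999 = 257.334 → 257.33 g/mol.

257.33 g/mol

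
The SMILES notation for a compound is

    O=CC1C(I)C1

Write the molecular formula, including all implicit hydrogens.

C4H5IO

Walk through each heavy atom and fill implicit hydrogens from standard valence (C 4, N 3, O 2, S 2, halogen 1):
  atom 1: O, bond orders sum to 2 (valence 2) → 0 H
  atom 2: C, bond orders sum to 3 (valence 4) → 1 H
  atom 3: C, bond orders sum to 3 (valence 4) → 1 H
  atom 4: C, bond orders sum to 3 (valence 4) → 1 H
  atom 5: I (halogen, monovalent) → 0 H
  atom 6: C, bond orders sum to 2 (valence 4) → 2 H
Totals → C:4, H:5, I:1, O:1.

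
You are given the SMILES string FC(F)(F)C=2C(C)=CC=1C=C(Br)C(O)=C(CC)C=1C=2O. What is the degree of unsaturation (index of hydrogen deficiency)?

Degree of unsaturation = (number of rings) + (number of π bonds).
Ring closures in the SMILES: 2.
π bonds: 5 double bonds (each 1 DoU) → 5 DoU from unsaturation.
Total DoU = 2 + 5 = 7.

7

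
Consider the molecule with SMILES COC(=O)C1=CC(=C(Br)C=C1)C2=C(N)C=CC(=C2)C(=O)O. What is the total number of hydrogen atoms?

Walk through each heavy atom and fill implicit hydrogens from standard valence (C 4, N 3, O 2, S 2, halogen 1):
  atom 1: C, bond orders sum to 1 (valence 4) → 3 H
  atom 2: O, bond orders sum to 2 (valence 2) → 0 H
  atom 3: C, bond orders sum to 4 (valence 4) → 0 H
  atom 4: O, bond orders sum to 2 (valence 2) → 0 H
  atom 5: C, bond orders sum to 4 (valence 4) → 0 H
  atom 6: C, bond orders sum to 3 (valence 4) → 1 H
  atom 7: C, bond orders sum to 4 (valence 4) → 0 H
  atom 8: C, bond orders sum to 4 (valence 4) → 0 H
  atom 9: Br (halogen, monovalent) → 0 H
  atom 10: C, bond orders sum to 3 (valence 4) → 1 H
  atom 11: C, bond orders sum to 3 (valence 4) → 1 H
  atom 12: C, bond orders sum to 4 (valence 4) → 0 H
  atom 13: C, bond orders sum to 4 (valence 4) → 0 H
  atom 14: N, bond orders sum to 1 (valence 3) → 2 H
  atom 15: C, bond orders sum to 3 (valence 4) → 1 H
  atom 16: C, bond orders sum to 3 (valence 4) → 1 H
  atom 17: C, bond orders sum to 4 (valence 4) → 0 H
  atom 18: C, bond orders sum to 3 (valence 4) → 1 H
  atom 19: C, bond orders sum to 4 (valence 4) → 0 H
  atom 20: O, bond orders sum to 2 (valence 2) → 0 H
  atom 21: O, bond orders sum to 1 (valence 2) → 1 H
Total hydrogens: 12.

12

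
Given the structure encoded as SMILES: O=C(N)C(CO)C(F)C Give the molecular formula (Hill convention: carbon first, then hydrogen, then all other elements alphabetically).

C5H10FNO2

Walk through each heavy atom and fill implicit hydrogens from standard valence (C 4, N 3, O 2, S 2, halogen 1):
  atom 1: O, bond orders sum to 2 (valence 2) → 0 H
  atom 2: C, bond orders sum to 4 (valence 4) → 0 H
  atom 3: N, bond orders sum to 1 (valence 3) → 2 H
  atom 4: C, bond orders sum to 3 (valence 4) → 1 H
  atom 5: C, bond orders sum to 2 (valence 4) → 2 H
  atom 6: O, bond orders sum to 1 (valence 2) → 1 H
  atom 7: C, bond orders sum to 3 (valence 4) → 1 H
  atom 8: F (halogen, monovalent) → 0 H
  atom 9: C, bond orders sum to 1 (valence 4) → 3 H
Totals → C:5, H:10, F:1, N:1, O:2.
In Hill order: C5H10FNO2.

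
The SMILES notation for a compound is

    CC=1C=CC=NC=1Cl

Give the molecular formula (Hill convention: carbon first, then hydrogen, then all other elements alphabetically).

C6H6ClN

Walk through each heavy atom and fill implicit hydrogens from standard valence (C 4, N 3, O 2, S 2, halogen 1):
  atom 1: C, bond orders sum to 1 (valence 4) → 3 H
  atom 2: C, bond orders sum to 4 (valence 4) → 0 H
  atom 3: C, bond orders sum to 3 (valence 4) → 1 H
  atom 4: C, bond orders sum to 3 (valence 4) → 1 H
  atom 5: C, bond orders sum to 3 (valence 4) → 1 H
  atom 6: N, bond orders sum to 3 (valence 3) → 0 H
  atom 7: C, bond orders sum to 4 (valence 4) → 0 H
  atom 8: Cl (halogen, monovalent) → 0 H
Totals → C:6, H:6, Cl:1, N:1.
In Hill order: C6H6ClN.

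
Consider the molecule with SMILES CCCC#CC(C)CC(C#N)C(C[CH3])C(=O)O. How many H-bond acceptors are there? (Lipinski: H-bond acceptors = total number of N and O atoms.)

N atoms: 1; O atoms: 2.
Lipinski HBA = 1 + 2 = 3.

3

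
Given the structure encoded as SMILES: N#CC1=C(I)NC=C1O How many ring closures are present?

1

In SMILES, each pair of matching ring-closure digits denotes one ring-closing bond; the number of such bonds equals the number of independent rings.
Ring-closure bonds here: 1.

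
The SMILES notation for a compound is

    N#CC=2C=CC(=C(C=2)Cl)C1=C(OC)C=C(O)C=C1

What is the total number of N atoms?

Scan the SMILES for N atoms (remember two-letter symbols like Cl and Br are single atoms).
Nitrogen count: 1.

1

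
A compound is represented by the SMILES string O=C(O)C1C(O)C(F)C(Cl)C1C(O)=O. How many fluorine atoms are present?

Scan the SMILES for F atoms (remember two-letter symbols like Cl and Br are single atoms).
Fluorine count: 1.

1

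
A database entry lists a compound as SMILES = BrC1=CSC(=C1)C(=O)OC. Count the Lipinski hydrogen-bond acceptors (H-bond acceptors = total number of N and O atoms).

N atoms: 0; O atoms: 2.
Lipinski HBA = 0 + 2 = 2.

2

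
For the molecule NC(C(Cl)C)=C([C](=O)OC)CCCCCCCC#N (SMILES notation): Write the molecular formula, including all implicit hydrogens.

Walk through each heavy atom and fill implicit hydrogens from standard valence (C 4, N 3, O 2, S 2, halogen 1):
  atom 1: N, bond orders sum to 1 (valence 3) → 2 H
  atom 2: C, bond orders sum to 4 (valence 4) → 0 H
  atom 3: C, bond orders sum to 3 (valence 4) → 1 H
  atom 4: Cl (halogen, monovalent) → 0 H
  atom 5: C, bond orders sum to 1 (valence 4) → 3 H
  atom 6: C, bond orders sum to 4 (valence 4) → 0 H
  atom 7: C with explicit H count 0
  atom 8: O, bond orders sum to 2 (valence 2) → 0 H
  atom 9: O, bond orders sum to 2 (valence 2) → 0 H
  atom 10: C, bond orders sum to 1 (valence 4) → 3 H
  atom 11: C, bond orders sum to 2 (valence 4) → 2 H
  atom 12: C, bond orders sum to 2 (valence 4) → 2 H
  atom 13: C, bond orders sum to 2 (valence 4) → 2 H
  atom 14: C, bond orders sum to 2 (valence 4) → 2 H
  atom 15: C, bond orders sum to 2 (valence 4) → 2 H
  atom 16: C, bond orders sum to 2 (valence 4) → 2 H
  atom 17: C, bond orders sum to 2 (valence 4) → 2 H
  atom 18: C, bond orders sum to 4 (valence 4) → 0 H
  atom 19: N, bond orders sum to 3 (valence 3) → 0 H
Totals → C:14, H:23, Cl:1, N:2, O:2.
In Hill order: C14H23ClN2O2.

C14H23ClN2O2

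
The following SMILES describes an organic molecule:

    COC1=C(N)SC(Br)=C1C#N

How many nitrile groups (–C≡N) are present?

1

The nitrile motif appears at heavy-atom position 10 in the SMILES.
Other groups present: 1 ether, 1 primary amine.
Nitrile count: 1.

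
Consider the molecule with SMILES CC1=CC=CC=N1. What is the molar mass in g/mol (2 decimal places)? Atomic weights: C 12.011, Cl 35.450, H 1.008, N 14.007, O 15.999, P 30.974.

First, the molecular formula is C6H7N (counting implicit H from valence).
  C: 6 × 12.011 = 72.066
  H: 7 × 1.008 = 7.056
  N: 1 × 14.007 = 14.007
Sum: 6×12.011 + 7×1.008 + 1×14.007 = 93.129 → 93.13 g/mol.

93.13 g/mol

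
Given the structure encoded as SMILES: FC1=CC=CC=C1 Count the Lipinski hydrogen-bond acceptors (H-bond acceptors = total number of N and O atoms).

0

N atoms: 0; O atoms: 0.
Lipinski HBA = 0 + 0 = 0.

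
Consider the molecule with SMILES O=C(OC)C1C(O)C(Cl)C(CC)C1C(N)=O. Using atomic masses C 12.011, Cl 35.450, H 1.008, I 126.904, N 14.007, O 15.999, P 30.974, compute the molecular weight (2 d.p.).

First, the molecular formula is C10H16ClNO4 (counting implicit H from valence).
  C: 10 × 12.011 = 120.110
  Cl: 1 × 35.450 = 35.450
  H: 16 × 1.008 = 16.128
  N: 1 × 14.007 = 14.007
  O: 4 × 15.999 = 63.996
Sum: 10×12.011 + 1×35.450 + 16×1.008 + 1×14.007 + 4×15.999 = 249.691 → 249.69 g/mol.

249.69 g/mol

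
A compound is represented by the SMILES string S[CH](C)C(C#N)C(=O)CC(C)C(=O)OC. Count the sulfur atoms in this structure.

1

Scan the SMILES for S atoms (remember two-letter symbols like Cl and Br are single atoms).
Sulfur count: 1.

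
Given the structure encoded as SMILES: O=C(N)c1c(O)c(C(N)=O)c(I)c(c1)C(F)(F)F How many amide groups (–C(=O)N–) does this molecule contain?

2

The amide motif appears at heavy-atom positions 2, 8 in the SMILES.
Other groups present: 1 hydroxyl.
Amide count: 2.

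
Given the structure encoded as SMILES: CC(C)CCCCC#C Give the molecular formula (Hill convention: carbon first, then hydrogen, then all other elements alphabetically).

C9H16

Walk through each heavy atom and fill implicit hydrogens from standard valence (C 4, N 3, O 2, S 2, halogen 1):
  atom 1: C, bond orders sum to 1 (valence 4) → 3 H
  atom 2: C, bond orders sum to 3 (valence 4) → 1 H
  atom 3: C, bond orders sum to 1 (valence 4) → 3 H
  atom 4: C, bond orders sum to 2 (valence 4) → 2 H
  atom 5: C, bond orders sum to 2 (valence 4) → 2 H
  atom 6: C, bond orders sum to 2 (valence 4) → 2 H
  atom 7: C, bond orders sum to 2 (valence 4) → 2 H
  atom 8: C, bond orders sum to 4 (valence 4) → 0 H
  atom 9: C, bond orders sum to 3 (valence 4) → 1 H
Totals → C:9, H:16.
In Hill order: C9H16.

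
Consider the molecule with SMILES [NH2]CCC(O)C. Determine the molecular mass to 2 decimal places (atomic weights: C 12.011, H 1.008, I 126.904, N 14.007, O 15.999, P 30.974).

First, the molecular formula is C4H11NO (counting implicit H from valence).
  C: 4 × 12.011 = 48.044
  H: 11 × 1.008 = 11.088
  N: 1 × 14.007 = 14.007
  O: 1 × 15.999 = 15.999
Sum: 4×12.011 + 11×1.008 + 1×14.007 + 1×15.999 = 89.138 → 89.14 g/mol.

89.14 g/mol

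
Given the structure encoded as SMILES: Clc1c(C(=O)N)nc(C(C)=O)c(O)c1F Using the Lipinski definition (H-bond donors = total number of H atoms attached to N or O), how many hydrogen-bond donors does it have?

Donors: find every N or O and count the H atoms it carries.
  atom 5 (O): bond orders sum to 2 → 0 H
  atom 6 (N): bond orders sum to 1 → 2 H
  atom 7 (N): bond orders sum to 3 → 0 H
  atom 11 (O): bond orders sum to 2 → 0 H
  atom 13 (O): bond orders sum to 1 → 1 H
Lipinski HBD = 3.

3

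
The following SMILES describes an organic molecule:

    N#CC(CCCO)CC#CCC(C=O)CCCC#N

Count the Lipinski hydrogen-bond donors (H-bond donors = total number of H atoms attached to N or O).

Donors: find every N or O and count the H atoms it carries.
  atom 1 (N): bond orders sum to 3 → 0 H
  atom 7 (O): bond orders sum to 1 → 1 H
  atom 14 (O): bond orders sum to 2 → 0 H
  atom 19 (N): bond orders sum to 3 → 0 H
Lipinski HBD = 1.

1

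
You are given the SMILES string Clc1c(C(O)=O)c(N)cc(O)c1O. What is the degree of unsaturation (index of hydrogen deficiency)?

5

Molecular formula: C7H6ClNO4.
DoU = (2C + 2 + N − H − X) / 2, where X is the halogen count and O/S are ignored.
    = (2·7 + 2 + 1 − 6 − 1) / 2 = 10 / 2 = 5.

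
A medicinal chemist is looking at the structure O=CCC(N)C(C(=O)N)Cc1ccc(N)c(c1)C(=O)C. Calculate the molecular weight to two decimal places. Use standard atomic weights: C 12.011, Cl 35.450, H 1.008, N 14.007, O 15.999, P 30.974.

277.32 g/mol

First, the molecular formula is C14H19N3O3 (counting implicit H from valence).
  C: 14 × 12.011 = 168.154
  H: 19 × 1.008 = 19.152
  N: 3 × 14.007 = 42.021
  O: 3 × 15.999 = 47.997
Sum: 14×12.011 + 19×1.008 + 3×14.007 + 3×15.999 = 277.324 → 277.32 g/mol.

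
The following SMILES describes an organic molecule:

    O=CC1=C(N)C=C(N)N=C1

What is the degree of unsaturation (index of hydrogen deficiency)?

5

Degree of unsaturation = (number of rings) + (number of π bonds).
Ring closures in the SMILES: 1.
π bonds: 4 double bonds (each 1 DoU) → 4 DoU from unsaturation.
Total DoU = 1 + 4 = 5.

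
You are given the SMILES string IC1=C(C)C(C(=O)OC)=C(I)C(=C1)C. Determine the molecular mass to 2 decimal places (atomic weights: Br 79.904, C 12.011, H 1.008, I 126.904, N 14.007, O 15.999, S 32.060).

416.00 g/mol

First, the molecular formula is C10H10I2O2 (counting implicit H from valence).
  C: 10 × 12.011 = 120.110
  H: 10 × 1.008 = 10.080
  I: 2 × 126.904 = 253.808
  O: 2 × 15.999 = 31.998
Sum: 10×12.011 + 10×1.008 + 2×126.904 + 2×15.999 = 415.996 → 416.00 g/mol.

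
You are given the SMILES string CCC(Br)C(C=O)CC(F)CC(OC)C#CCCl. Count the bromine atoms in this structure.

1

Scan the SMILES for Br atoms (remember two-letter symbols like Cl and Br are single atoms).
Bromine count: 1.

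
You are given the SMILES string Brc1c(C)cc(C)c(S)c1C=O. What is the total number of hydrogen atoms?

Walk through each heavy atom and fill implicit hydrogens from standard valence (C 4, N 3, O 2, S 2, halogen 1); for lowercase aromatic atoms, an aromatic c carries 1 H when it has two neighbours and 0 H with three, and aromatic n carries 0 H:
  atom 1: Br (halogen, monovalent) → 0 H
  atom 2: aromatic c, 3 neighbours → 0 H
  atom 3: aromatic c, 3 neighbours → 0 H
  atom 4: C, bond orders sum to 1 (valence 4) → 3 H
  atom 5: aromatic c, 2 neighbours → 1 H
  atom 6: aromatic c, 3 neighbours → 0 H
  atom 7: C, bond orders sum to 1 (valence 4) → 3 H
  atom 8: aromatic c, 3 neighbours → 0 H
  atom 9: S, bond orders sum to 1 (valence 2) → 1 H
  atom 10: aromatic c, 3 neighbours → 0 H
  atom 11: C, bond orders sum to 3 (valence 4) → 1 H
  atom 12: O, bond orders sum to 2 (valence 2) → 0 H
Total hydrogens: 9.

9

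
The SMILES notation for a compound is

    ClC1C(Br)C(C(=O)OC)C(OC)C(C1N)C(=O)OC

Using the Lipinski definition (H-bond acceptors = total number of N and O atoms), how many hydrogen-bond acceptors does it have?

N atoms: 1; O atoms: 5.
Lipinski HBA = 1 + 5 = 6.

6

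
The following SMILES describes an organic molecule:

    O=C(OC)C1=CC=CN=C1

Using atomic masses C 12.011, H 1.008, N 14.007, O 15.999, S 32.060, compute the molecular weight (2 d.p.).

First, the molecular formula is C7H7NO2 (counting implicit H from valence).
  C: 7 × 12.011 = 84.077
  H: 7 × 1.008 = 7.056
  N: 1 × 14.007 = 14.007
  O: 2 × 15.999 = 31.998
Sum: 7×12.011 + 7×1.008 + 1×14.007 + 2×15.999 = 137.138 → 137.14 g/mol.

137.14 g/mol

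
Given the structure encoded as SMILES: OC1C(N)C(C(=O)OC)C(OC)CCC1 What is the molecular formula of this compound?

C10H19NO4

Walk through each heavy atom and fill implicit hydrogens from standard valence (C 4, N 3, O 2, S 2, halogen 1):
  atom 1: O, bond orders sum to 1 (valence 2) → 1 H
  atom 2: C, bond orders sum to 3 (valence 4) → 1 H
  atom 3: C, bond orders sum to 3 (valence 4) → 1 H
  atom 4: N, bond orders sum to 1 (valence 3) → 2 H
  atom 5: C, bond orders sum to 3 (valence 4) → 1 H
  atom 6: C, bond orders sum to 4 (valence 4) → 0 H
  atom 7: O, bond orders sum to 2 (valence 2) → 0 H
  atom 8: O, bond orders sum to 2 (valence 2) → 0 H
  atom 9: C, bond orders sum to 1 (valence 4) → 3 H
  atom 10: C, bond orders sum to 3 (valence 4) → 1 H
  atom 11: O, bond orders sum to 2 (valence 2) → 0 H
  atom 12: C, bond orders sum to 1 (valence 4) → 3 H
  atom 13: C, bond orders sum to 2 (valence 4) → 2 H
  atom 14: C, bond orders sum to 2 (valence 4) → 2 H
  atom 15: C, bond orders sum to 2 (valence 4) → 2 H
Totals → C:10, H:19, N:1, O:4.
In Hill order: C10H19NO4.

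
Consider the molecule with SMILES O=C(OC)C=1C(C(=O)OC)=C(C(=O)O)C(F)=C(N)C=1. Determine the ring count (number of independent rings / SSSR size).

1

In SMILES, each pair of matching ring-closure digits denotes one ring-closing bond; the number of such bonds equals the number of independent rings.
Ring-closure bonds here: 1.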